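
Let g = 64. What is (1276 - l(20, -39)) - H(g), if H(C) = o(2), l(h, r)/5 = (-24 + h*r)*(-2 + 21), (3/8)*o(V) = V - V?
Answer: 77656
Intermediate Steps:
o(V) = 0 (o(V) = 8*(V - V)/3 = (8/3)*0 = 0)
l(h, r) = -2280 + 95*h*r (l(h, r) = 5*((-24 + h*r)*(-2 + 21)) = 5*((-24 + h*r)*19) = 5*(-456 + 19*h*r) = -2280 + 95*h*r)
H(C) = 0
(1276 - l(20, -39)) - H(g) = (1276 - (-2280 + 95*20*(-39))) - 1*0 = (1276 - (-2280 - 74100)) + 0 = (1276 - 1*(-76380)) + 0 = (1276 + 76380) + 0 = 77656 + 0 = 77656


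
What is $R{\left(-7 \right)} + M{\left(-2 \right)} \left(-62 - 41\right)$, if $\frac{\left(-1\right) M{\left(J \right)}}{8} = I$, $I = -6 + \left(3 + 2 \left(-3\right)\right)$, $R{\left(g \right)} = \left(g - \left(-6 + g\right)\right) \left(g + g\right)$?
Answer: $-7500$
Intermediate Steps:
$R{\left(g \right)} = 12 g$ ($R{\left(g \right)} = 6 \cdot 2 g = 12 g$)
$I = -9$ ($I = -6 + \left(3 - 6\right) = -6 - 3 = -9$)
$M{\left(J \right)} = 72$ ($M{\left(J \right)} = \left(-8\right) \left(-9\right) = 72$)
$R{\left(-7 \right)} + M{\left(-2 \right)} \left(-62 - 41\right) = 12 \left(-7\right) + 72 \left(-62 - 41\right) = -84 + 72 \left(-62 - 41\right) = -84 + 72 \left(-103\right) = -84 - 7416 = -7500$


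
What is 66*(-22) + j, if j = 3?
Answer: -1449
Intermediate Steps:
66*(-22) + j = 66*(-22) + 3 = -1452 + 3 = -1449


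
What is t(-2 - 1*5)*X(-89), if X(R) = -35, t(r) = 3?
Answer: -105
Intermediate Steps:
t(-2 - 1*5)*X(-89) = 3*(-35) = -105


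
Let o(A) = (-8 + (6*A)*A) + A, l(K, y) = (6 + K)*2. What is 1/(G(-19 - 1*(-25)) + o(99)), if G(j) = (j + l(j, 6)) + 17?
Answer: 1/58944 ≈ 1.6965e-5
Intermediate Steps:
l(K, y) = 12 + 2*K
o(A) = -8 + A + 6*A² (o(A) = (-8 + 6*A²) + A = -8 + A + 6*A²)
G(j) = 29 + 3*j (G(j) = (j + (12 + 2*j)) + 17 = (12 + 3*j) + 17 = 29 + 3*j)
1/(G(-19 - 1*(-25)) + o(99)) = 1/((29 + 3*(-19 - 1*(-25))) + (-8 + 99 + 6*99²)) = 1/((29 + 3*(-19 + 25)) + (-8 + 99 + 6*9801)) = 1/((29 + 3*6) + (-8 + 99 + 58806)) = 1/((29 + 18) + 58897) = 1/(47 + 58897) = 1/58944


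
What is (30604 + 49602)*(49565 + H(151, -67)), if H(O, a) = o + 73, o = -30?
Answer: 3978859248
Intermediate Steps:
H(O, a) = 43 (H(O, a) = -30 + 73 = 43)
(30604 + 49602)*(49565 + H(151, -67)) = (30604 + 49602)*(49565 + 43) = 80206*49608 = 3978859248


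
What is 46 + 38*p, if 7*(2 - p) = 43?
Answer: -780/7 ≈ -111.43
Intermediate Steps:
p = -29/7 (p = 2 - 1/7*43 = 2 - 43/7 = -29/7 ≈ -4.1429)
46 + 38*p = 46 + 38*(-29/7) = 46 - 1102/7 = -780/7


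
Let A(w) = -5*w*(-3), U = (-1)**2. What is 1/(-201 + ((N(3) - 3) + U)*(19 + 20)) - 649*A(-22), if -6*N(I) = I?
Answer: 127859488/597 ≈ 2.1417e+5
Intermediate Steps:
U = 1
N(I) = -I/6
A(w) = 15*w
1/(-201 + ((N(3) - 3) + U)*(19 + 20)) - 649*A(-22) = 1/(-201 + ((-1/6*3 - 3) + 1)*(19 + 20)) - 9735*(-22) = 1/(-201 + ((-1/2 - 3) + 1)*39) - 649*(-330) = 1/(-201 + (-7/2 + 1)*39) + 214170 = 1/(-201 - 5/2*39) + 214170 = 1/(-201 - 195/2) + 214170 = 1/(-597/2) + 214170 = -2/597 + 214170 = 127859488/597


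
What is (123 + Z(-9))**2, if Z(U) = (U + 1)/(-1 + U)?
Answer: 383161/25 ≈ 15326.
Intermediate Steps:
Z(U) = (1 + U)/(-1 + U)
(123 + Z(-9))**2 = (123 + (1 - 9)/(-1 - 9))**2 = (123 - 8/(-10))**2 = (123 - 1/10*(-8))**2 = (123 + 4/5)**2 = (619/5)**2 = 383161/25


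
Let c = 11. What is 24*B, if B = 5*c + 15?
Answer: 1680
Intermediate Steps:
B = 70 (B = 5*11 + 15 = 55 + 15 = 70)
24*B = 24*70 = 1680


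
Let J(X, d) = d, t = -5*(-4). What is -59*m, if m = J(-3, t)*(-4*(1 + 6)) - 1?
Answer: 33099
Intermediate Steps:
t = 20
m = -561 (m = 20*(-4*(1 + 6)) - 1 = 20*(-4*7) - 1 = 20*(-28) - 1 = -560 - 1 = -561)
-59*m = -59*(-561) = 33099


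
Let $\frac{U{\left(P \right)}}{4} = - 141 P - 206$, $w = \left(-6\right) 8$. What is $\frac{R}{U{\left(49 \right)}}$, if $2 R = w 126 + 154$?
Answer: $\frac{2947}{28460} \approx 0.10355$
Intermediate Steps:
$w = -48$
$U{\left(P \right)} = -824 - 564 P$ ($U{\left(P \right)} = 4 \left(- 141 P - 206\right) = 4 \left(-206 - 141 P\right) = -824 - 564 P$)
$R = -2947$ ($R = \frac{\left(-48\right) 126 + 154}{2} = \frac{-6048 + 154}{2} = \frac{1}{2} \left(-5894\right) = -2947$)
$\frac{R}{U{\left(49 \right)}} = - \frac{2947}{-824 - 27636} = - \frac{2947}{-28460} = \left(-2947\right) \left(- \frac{1}{28460}\right) = \frac{2947}{28460}$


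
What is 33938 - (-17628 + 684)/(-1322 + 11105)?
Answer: 110677466/3261 ≈ 33940.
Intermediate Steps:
33938 - (-17628 + 684)/(-1322 + 11105) = 33938 - (-16944)/9783 = 33938 - 1*(-5648/3261) = 33938 + 5648/3261 = 110677466/3261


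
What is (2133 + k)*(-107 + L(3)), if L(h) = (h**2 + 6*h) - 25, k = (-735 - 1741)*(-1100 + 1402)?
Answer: 78289995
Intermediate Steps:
k = -747752 (k = -2476*302 = -747752)
L(h) = -25 + h**2 + 6*h
(2133 + k)*(-107 + L(3)) = (2133 - 747752)*(-107 + (-25 + 3**2 + 6*3)) = -745619*(-107 + (-25 + 9 + 18)) = -745619*(-107 + 2) = -745619*(-105) = 78289995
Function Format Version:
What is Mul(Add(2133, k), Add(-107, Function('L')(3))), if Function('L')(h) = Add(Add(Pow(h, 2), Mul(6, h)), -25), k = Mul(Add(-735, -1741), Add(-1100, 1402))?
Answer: 78289995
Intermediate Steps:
k = -747752 (k = Mul(-2476, 302) = -747752)
Function('L')(h) = Add(-25, Pow(h, 2), Mul(6, h))
Mul(Add(2133, k), Add(-107, Function('L')(3))) = Mul(Add(2133, -747752), Add(-107, Add(-25, Pow(3, 2), Mul(6, 3)))) = Mul(-745619, Add(-107, Add(-25, 9, 18))) = Mul(-745619, Add(-107, 2)) = Mul(-745619, -105) = 78289995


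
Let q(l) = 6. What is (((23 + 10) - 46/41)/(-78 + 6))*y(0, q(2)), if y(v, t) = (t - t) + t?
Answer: -1307/492 ≈ -2.6565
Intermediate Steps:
y(v, t) = t (y(v, t) = 0 + t = t)
(((23 + 10) - 46/41)/(-78 + 6))*y(0, q(2)) = (((23 + 10) - 46/41)/(-78 + 6))*6 = ((33 - 46*1/41)/(-72))*6 = ((33 - 46/41)*(-1/72))*6 = ((1307/41)*(-1/72))*6 = -1307/2952*6 = -1307/492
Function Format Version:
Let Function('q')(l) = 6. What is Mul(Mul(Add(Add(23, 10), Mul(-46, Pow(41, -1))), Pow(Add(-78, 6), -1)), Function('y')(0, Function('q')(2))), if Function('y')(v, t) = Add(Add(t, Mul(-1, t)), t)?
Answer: Rational(-1307, 492) ≈ -2.6565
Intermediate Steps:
Function('y')(v, t) = t (Function('y')(v, t) = Add(0, t) = t)
Mul(Mul(Add(Add(23, 10), Mul(-46, Pow(41, -1))), Pow(Add(-78, 6), -1)), Function('y')(0, Function('q')(2))) = Mul(Mul(Add(Add(23, 10), Mul(-46, Pow(41, -1))), Pow(Add(-78, 6), -1)), 6) = Mul(Mul(Add(33, Mul(-46, Rational(1, 41))), Pow(-72, -1)), 6) = Mul(Mul(Add(33, Rational(-46, 41)), Rational(-1, 72)), 6) = Mul(Mul(Rational(1307, 41), Rational(-1, 72)), 6) = Mul(Rational(-1307, 2952), 6) = Rational(-1307, 492)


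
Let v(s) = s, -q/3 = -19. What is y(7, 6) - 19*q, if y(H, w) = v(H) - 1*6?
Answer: -1082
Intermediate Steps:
q = 57 (q = -3*(-19) = 57)
y(H, w) = -6 + H (y(H, w) = H - 1*6 = H - 6 = -6 + H)
y(7, 6) - 19*q = (-6 + 7) - 19*57 = 1 - 1083 = -1082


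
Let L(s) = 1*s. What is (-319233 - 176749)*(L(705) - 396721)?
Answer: 196416807712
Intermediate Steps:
L(s) = s
(-319233 - 176749)*(L(705) - 396721) = (-319233 - 176749)*(705 - 396721) = -495982*(-396016) = 196416807712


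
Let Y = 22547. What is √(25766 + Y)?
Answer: √48313 ≈ 219.80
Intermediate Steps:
√(25766 + Y) = √(25766 + 22547) = √48313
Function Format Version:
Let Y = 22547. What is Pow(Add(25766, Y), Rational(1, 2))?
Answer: Pow(48313, Rational(1, 2)) ≈ 219.80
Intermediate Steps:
Pow(Add(25766, Y), Rational(1, 2)) = Pow(Add(25766, 22547), Rational(1, 2)) = Pow(48313, Rational(1, 2))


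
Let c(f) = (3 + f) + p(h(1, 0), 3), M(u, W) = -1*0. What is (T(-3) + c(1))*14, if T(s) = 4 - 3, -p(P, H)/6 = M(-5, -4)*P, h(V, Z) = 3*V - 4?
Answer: 70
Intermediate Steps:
h(V, Z) = -4 + 3*V
M(u, W) = 0
p(P, H) = 0 (p(P, H) = -0*P = -6*0 = 0)
T(s) = 1
c(f) = 3 + f (c(f) = (3 + f) + 0 = 3 + f)
(T(-3) + c(1))*14 = (1 + (3 + 1))*14 = (1 + 4)*14 = 5*14 = 70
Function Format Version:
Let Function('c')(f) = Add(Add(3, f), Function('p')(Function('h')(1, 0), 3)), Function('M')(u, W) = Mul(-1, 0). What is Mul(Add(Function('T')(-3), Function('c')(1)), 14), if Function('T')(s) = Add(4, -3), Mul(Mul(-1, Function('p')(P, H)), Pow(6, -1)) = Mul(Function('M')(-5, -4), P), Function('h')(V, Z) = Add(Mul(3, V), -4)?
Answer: 70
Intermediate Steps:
Function('h')(V, Z) = Add(-4, Mul(3, V))
Function('M')(u, W) = 0
Function('p')(P, H) = 0 (Function('p')(P, H) = Mul(-6, Mul(0, P)) = Mul(-6, 0) = 0)
Function('T')(s) = 1
Function('c')(f) = Add(3, f) (Function('c')(f) = Add(Add(3, f), 0) = Add(3, f))
Mul(Add(Function('T')(-3), Function('c')(1)), 14) = Mul(Add(1, Add(3, 1)), 14) = Mul(Add(1, 4), 14) = Mul(5, 14) = 70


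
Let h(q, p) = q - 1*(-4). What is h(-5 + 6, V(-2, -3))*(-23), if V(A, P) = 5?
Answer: -115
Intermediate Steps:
h(q, p) = 4 + q (h(q, p) = q + 4 = 4 + q)
h(-5 + 6, V(-2, -3))*(-23) = (4 + (-5 + 6))*(-23) = (4 + 1)*(-23) = 5*(-23) = -115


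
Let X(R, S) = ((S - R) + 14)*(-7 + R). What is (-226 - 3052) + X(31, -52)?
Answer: -4934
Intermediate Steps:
X(R, S) = (-7 + R)*(14 + S - R) (X(R, S) = (14 + S - R)*(-7 + R) = (-7 + R)*(14 + S - R))
(-226 - 3052) + X(31, -52) = (-226 - 3052) + (-98 - 1*31² - 7*(-52) + 21*31 + 31*(-52)) = -3278 + (-98 - 1*961 + 364 + 651 - 1612) = -3278 + (-98 - 961 + 364 + 651 - 1612) = -3278 - 1656 = -4934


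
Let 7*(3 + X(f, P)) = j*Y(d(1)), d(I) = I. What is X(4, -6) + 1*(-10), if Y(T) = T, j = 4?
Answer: -87/7 ≈ -12.429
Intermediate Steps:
X(f, P) = -17/7 (X(f, P) = -3 + (4*1)/7 = -3 + (1/7)*4 = -3 + 4/7 = -17/7)
X(4, -6) + 1*(-10) = -17/7 + 1*(-10) = -17/7 - 10 = -87/7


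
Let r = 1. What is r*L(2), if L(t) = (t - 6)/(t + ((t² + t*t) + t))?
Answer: -⅓ ≈ -0.33333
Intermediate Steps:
L(t) = (-6 + t)/(2*t + 2*t²) (L(t) = (-6 + t)/(t + ((t² + t²) + t)) = (-6 + t)/(t + (2*t² + t)) = (-6 + t)/(t + (t + 2*t²)) = (-6 + t)/(2*t + 2*t²))
r*L(2) = 1*((½)*(-6 + 2)/(2*(1 + 2))) = 1*((½)*(½)*(-4)/3) = 1*((½)*(½)*(⅓)*(-4)) = 1*(-⅓) = -⅓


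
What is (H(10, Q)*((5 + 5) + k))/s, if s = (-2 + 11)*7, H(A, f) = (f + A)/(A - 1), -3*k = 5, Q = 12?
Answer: 550/1701 ≈ 0.32334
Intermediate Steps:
k = -5/3 (k = -⅓*5 = -5/3 ≈ -1.6667)
H(A, f) = (A + f)/(-1 + A)
s = 63 (s = 9*7 = 63)
(H(10, Q)*((5 + 5) + k))/s = (((10 + 12)/(-1 + 10))*((5 + 5) - 5/3))/63 = ((22/9)*(10 - 5/3))*(1/63) = (((⅑)*22)*(25/3))*(1/63) = ((22/9)*(25/3))*(1/63) = (550/27)*(1/63) = 550/1701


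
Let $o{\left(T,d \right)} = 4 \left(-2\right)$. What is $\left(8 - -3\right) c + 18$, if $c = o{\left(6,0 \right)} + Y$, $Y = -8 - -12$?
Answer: $-26$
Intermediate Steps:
$o{\left(T,d \right)} = -8$
$Y = 4$ ($Y = -8 + 12 = 4$)
$c = -4$ ($c = -8 + 4 = -4$)
$\left(8 - -3\right) c + 18 = \left(8 - -3\right) \left(-4\right) + 18 = \left(8 + 3\right) \left(-4\right) + 18 = 11 \left(-4\right) + 18 = -44 + 18 = -26$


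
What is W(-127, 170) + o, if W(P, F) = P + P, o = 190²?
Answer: 35846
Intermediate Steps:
o = 36100
W(P, F) = 2*P
W(-127, 170) + o = 2*(-127) + 36100 = -254 + 36100 = 35846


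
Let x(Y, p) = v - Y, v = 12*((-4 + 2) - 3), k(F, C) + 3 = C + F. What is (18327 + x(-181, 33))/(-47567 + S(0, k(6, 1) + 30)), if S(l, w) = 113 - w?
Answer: -1153/2968 ≈ -0.38848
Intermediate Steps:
k(F, C) = -3 + C + F (k(F, C) = -3 + (C + F) = -3 + C + F)
v = -60 (v = 12*(-2 - 3) = 12*(-5) = -60)
x(Y, p) = -60 - Y
(18327 + x(-181, 33))/(-47567 + S(0, k(6, 1) + 30)) = (18327 + (-60 - 1*(-181)))/(-47567 + (113 - ((-3 + 1 + 6) + 30))) = (18327 + (-60 + 181))/(-47567 + (113 - (4 + 30))) = (18327 + 121)/(-47567 + (113 - 1*34)) = 18448/(-47567 + (113 - 34)) = 18448/(-47567 + 79) = 18448/(-47488) = 18448*(-1/47488) = -1153/2968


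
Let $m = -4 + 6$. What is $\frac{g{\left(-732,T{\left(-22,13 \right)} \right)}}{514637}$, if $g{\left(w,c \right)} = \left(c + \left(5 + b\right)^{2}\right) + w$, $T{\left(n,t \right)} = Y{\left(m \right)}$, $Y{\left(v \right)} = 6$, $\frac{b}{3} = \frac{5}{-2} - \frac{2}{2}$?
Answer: $- \frac{2783}{2058548} \approx -0.0013519$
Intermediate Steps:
$b = - \frac{21}{2}$ ($b = 3 \left(\frac{5}{-2} - \frac{2}{2}\right) = 3 \left(5 \left(- \frac{1}{2}\right) - 1\right) = 3 \left(- \frac{5}{2} - 1\right) = 3 \left(- \frac{7}{2}\right) = - \frac{21}{2} \approx -10.5$)
$m = 2$
$T{\left(n,t \right)} = 6$
$g{\left(w,c \right)} = \frac{121}{4} + c + w$ ($g{\left(w,c \right)} = \left(c + \left(5 - \frac{21}{2}\right)^{2}\right) + w = \left(c + \left(- \frac{11}{2}\right)^{2}\right) + w = \left(c + \frac{121}{4}\right) + w = \left(\frac{121}{4} + c\right) + w = \frac{121}{4} + c + w$)
$\frac{g{\left(-732,T{\left(-22,13 \right)} \right)}}{514637} = \frac{\frac{121}{4} + 6 - 732}{514637} = \left(- \frac{2783}{4}\right) \frac{1}{514637} = - \frac{2783}{2058548}$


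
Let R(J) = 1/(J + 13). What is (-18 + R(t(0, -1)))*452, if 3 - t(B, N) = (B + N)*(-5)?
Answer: -89044/11 ≈ -8094.9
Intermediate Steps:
t(B, N) = 3 + 5*B + 5*N (t(B, N) = 3 - (B + N)*(-5) = 3 - (-5*B - 5*N) = 3 + (5*B + 5*N) = 3 + 5*B + 5*N)
R(J) = 1/(13 + J)
(-18 + R(t(0, -1)))*452 = (-18 + 1/(13 + (3 + 5*0 + 5*(-1))))*452 = (-18 + 1/(13 + (3 + 0 - 5)))*452 = (-18 + 1/(13 - 2))*452 = (-18 + 1/11)*452 = -197/11*452 = -89044/11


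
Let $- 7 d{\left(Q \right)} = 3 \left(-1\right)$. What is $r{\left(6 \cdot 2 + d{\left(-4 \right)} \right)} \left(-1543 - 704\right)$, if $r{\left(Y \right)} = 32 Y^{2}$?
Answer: $- \frac{77748768}{7} \approx -1.1107 \cdot 10^{7}$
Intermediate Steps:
$d{\left(Q \right)} = \frac{3}{7}$ ($d{\left(Q \right)} = - \frac{3 \left(-1\right)}{7} = \left(- \frac{1}{7}\right) \left(-3\right) = \frac{3}{7}$)
$r{\left(6 \cdot 2 + d{\left(-4 \right)} \right)} \left(-1543 - 704\right) = 32 \left(6 \cdot 2 + \frac{3}{7}\right)^{2} \left(-1543 - 704\right) = 32 \left(12 + \frac{3}{7}\right)^{2} \left(-2247\right) = 32 \left(\frac{87}{7}\right)^{2} \left(-2247\right) = 32 \cdot \frac{7569}{49} \left(-2247\right) = \frac{242208}{49} \left(-2247\right) = - \frac{77748768}{7}$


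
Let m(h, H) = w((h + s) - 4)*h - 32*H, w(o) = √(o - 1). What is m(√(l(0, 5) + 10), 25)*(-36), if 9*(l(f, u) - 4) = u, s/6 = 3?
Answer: 28800 - 4*√(15327 + 393*√131) ≈ 28237.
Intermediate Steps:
s = 18 (s = 6*3 = 18)
l(f, u) = 4 + u/9
w(o) = √(-1 + o)
m(h, H) = -32*H + h*√(13 + h) (m(h, H) = √(-1 + ((h + 18) - 4))*h - 32*H = √(-1 + ((18 + h) - 4))*h - 32*H = √(-1 + (14 + h))*h - 32*H = √(13 + h)*h - 32*H = h*√(13 + h) - 32*H = -32*H + h*√(13 + h))
m(√(l(0, 5) + 10), 25)*(-36) = (-32*25 + √((4 + (⅑)*5) + 10)*√(13 + √((4 + (⅑)*5) + 10)))*(-36) = (-800 + √((4 + 5/9) + 10)*√(13 + √((4 + 5/9) + 10)))*(-36) = (-800 + √(41/9 + 10)*√(13 + √(41/9 + 10)))*(-36) = (-800 + √(131/9)*√(13 + √(131/9)))*(-36) = (-800 + (√131/3)*√(13 + √131/3))*(-36) = (-800 + √131*√(13 + √131/3)/3)*(-36) = 28800 - 12*√131*√(13 + √131/3)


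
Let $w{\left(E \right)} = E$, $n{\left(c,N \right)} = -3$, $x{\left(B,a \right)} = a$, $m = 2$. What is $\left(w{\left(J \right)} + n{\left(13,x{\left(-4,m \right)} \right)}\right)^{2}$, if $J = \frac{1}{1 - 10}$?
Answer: $\frac{784}{81} \approx 9.679$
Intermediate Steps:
$J = - \frac{1}{9}$ ($J = \frac{1}{-9} = - \frac{1}{9} \approx -0.11111$)
$\left(w{\left(J \right)} + n{\left(13,x{\left(-4,m \right)} \right)}\right)^{2} = \left(- \frac{1}{9} - 3\right)^{2} = \left(- \frac{28}{9}\right)^{2} = \frac{784}{81}$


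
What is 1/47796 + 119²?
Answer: 676839157/47796 ≈ 14161.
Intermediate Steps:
1/47796 + 119² = 1/47796 + 14161 = 676839157/47796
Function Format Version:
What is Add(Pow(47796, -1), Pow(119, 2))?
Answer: Rational(676839157, 47796) ≈ 14161.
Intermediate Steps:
Add(Pow(47796, -1), Pow(119, 2)) = Add(Rational(1, 47796), 14161) = Rational(676839157, 47796)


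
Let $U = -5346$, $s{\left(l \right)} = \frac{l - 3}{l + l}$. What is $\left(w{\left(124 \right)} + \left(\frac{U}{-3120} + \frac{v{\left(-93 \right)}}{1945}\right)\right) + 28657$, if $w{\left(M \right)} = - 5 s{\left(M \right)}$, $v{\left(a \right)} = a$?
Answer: $\frac{22461753009}{783835} \approx 28656.0$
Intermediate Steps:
$s{\left(l \right)} = \frac{-3 + l}{2 l}$
$w{\left(M \right)} = - \frac{5 \left(-3 + M\right)}{2 M}$ ($w{\left(M \right)} = - 5 \frac{-3 + M}{2 M} = - \frac{5 \left(-3 + M\right)}{2 M}$)
$\left(w{\left(124 \right)} + \left(\frac{U}{-3120} + \frac{v{\left(-93 \right)}}{1945}\right)\right) + 28657 = \left(\frac{5 \left(3 - 124\right)}{2 \cdot 124} - \left(- \frac{891}{520} + \frac{93}{1945}\right)\right) + 28657 = \left(\frac{5}{2} \cdot \frac{1}{124} \left(3 - 124\right) - - \frac{336927}{202280}\right) + 28657 = \left(\frac{5}{2} \cdot \frac{1}{124} \left(-121\right) + \left(\frac{891}{520} - \frac{93}{1945}\right)\right) + 28657 = \left(- \frac{605}{248} + \frac{336927}{202280}\right) + 28657 = - \frac{606586}{783835} + 28657 = \frac{22461753009}{783835}$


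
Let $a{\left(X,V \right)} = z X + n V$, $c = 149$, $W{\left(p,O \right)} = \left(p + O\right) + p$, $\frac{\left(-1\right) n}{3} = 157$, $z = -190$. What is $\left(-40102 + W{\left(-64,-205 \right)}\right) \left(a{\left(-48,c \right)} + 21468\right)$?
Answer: $1600862085$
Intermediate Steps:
$n = -471$ ($n = \left(-3\right) 157 = -471$)
$W{\left(p,O \right)} = O + 2 p$ ($W{\left(p,O \right)} = \left(O + p\right) + p = O + 2 p$)
$a{\left(X,V \right)} = - 471 V - 190 X$ ($a{\left(X,V \right)} = - 190 X - 471 V = - 471 V - 190 X$)
$\left(-40102 + W{\left(-64,-205 \right)}\right) \left(a{\left(-48,c \right)} + 21468\right) = \left(-40102 + \left(-205 + 2 \left(-64\right)\right)\right) \left(\left(\left(-471\right) 149 - -9120\right) + 21468\right) = \left(-40102 - 333\right) \left(\left(-70179 + 9120\right) + 21468\right) = \left(-40102 - 333\right) \left(-61059 + 21468\right) = \left(-40435\right) \left(-39591\right) = 1600862085$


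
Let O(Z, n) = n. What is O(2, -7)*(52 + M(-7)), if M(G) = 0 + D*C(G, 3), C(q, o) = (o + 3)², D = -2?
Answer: 140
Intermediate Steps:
C(q, o) = (3 + o)²
M(G) = -72 (M(G) = 0 - 2*(3 + 3)² = 0 - 2*6² = 0 - 2*36 = 0 - 72 = -72)
O(2, -7)*(52 + M(-7)) = -7*(52 - 72) = -7*(-20) = 140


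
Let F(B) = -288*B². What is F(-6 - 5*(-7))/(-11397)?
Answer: 2784/131 ≈ 21.252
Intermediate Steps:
F(-6 - 5*(-7))/(-11397) = -288*(-6 - 5*(-7))²/(-11397) = -288*(-6 + 35)²*(-1/11397) = -288*29²*(-1/11397) = -288*841*(-1/11397) = -242208*(-1/11397) = 2784/131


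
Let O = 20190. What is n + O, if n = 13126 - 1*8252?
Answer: 25064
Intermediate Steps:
n = 4874 (n = 13126 - 8252 = 4874)
n + O = 4874 + 20190 = 25064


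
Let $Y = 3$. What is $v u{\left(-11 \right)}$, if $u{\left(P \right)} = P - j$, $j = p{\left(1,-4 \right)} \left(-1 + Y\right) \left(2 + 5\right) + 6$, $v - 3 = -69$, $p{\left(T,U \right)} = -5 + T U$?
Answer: $-7194$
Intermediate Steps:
$v = -66$ ($v = 3 - 69 = -66$)
$j = -120$ ($j = \left(-5 + 1 \left(-4\right)\right) \left(-1 + 3\right) \left(2 + 5\right) + 6 = \left(-5 - 4\right) 2 \cdot 7 + 6 = \left(-9\right) 14 + 6 = -126 + 6 = -120$)
$u{\left(P \right)} = 120 + P$ ($u{\left(P \right)} = P - -120 = P + 120 = 120 + P$)
$v u{\left(-11 \right)} = - 66 \left(120 - 11\right) = \left(-66\right) 109 = -7194$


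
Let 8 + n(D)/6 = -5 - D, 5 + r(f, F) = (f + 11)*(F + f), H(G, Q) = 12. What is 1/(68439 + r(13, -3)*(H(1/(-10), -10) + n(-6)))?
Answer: 1/61389 ≈ 1.6290e-5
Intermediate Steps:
r(f, F) = -5 + (11 + f)*(F + f) (r(f, F) = -5 + (f + 11)*(F + f) = -5 + (11 + f)*(F + f))
n(D) = -78 - 6*D (n(D) = -48 + 6*(-5 - D) = -48 + (-30 - 6*D) = -78 - 6*D)
1/(68439 + r(13, -3)*(H(1/(-10), -10) + n(-6))) = 1/(68439 + (-5 + 13**2 + 11*(-3) + 11*13 - 3*13)*(12 + (-78 - 6*(-6)))) = 1/(68439 + (-5 + 169 - 33 + 143 - 39)*(12 + (-78 + 36))) = 1/(68439 + 235*(12 - 42)) = 1/(68439 + 235*(-30)) = 1/(68439 - 7050) = 1/61389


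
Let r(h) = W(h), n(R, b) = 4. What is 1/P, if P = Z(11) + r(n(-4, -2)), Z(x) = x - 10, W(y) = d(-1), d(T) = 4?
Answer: 1/5 ≈ 0.20000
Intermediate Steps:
W(y) = 4
r(h) = 4
Z(x) = -10 + x
P = 5 (P = (-10 + 11) + 4 = 1 + 4 = 5)
1/P = 1/5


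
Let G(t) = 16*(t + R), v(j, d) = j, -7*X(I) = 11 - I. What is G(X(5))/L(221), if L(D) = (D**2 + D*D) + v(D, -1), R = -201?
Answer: -22608/685321 ≈ -0.032989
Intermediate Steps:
X(I) = -11/7 + I/7 (X(I) = -(11 - I)/7 = -11/7 + I/7)
G(t) = -3216 + 16*t (G(t) = 16*(t - 201) = 16*(-201 + t) = -3216 + 16*t)
L(D) = D + 2*D**2 (L(D) = (D**2 + D*D) + D = (D**2 + D**2) + D = 2*D**2 + D = D + 2*D**2)
G(X(5))/L(221) = (-3216 + 16*(-11/7 + (1/7)*5))/((221*(1 + 2*221))) = (-3216 + 16*(-11/7 + 5/7))/((221*(1 + 442))) = (-3216 + 16*(-6/7))/((221*443)) = (-3216 - 96/7)/97903 = -22608/7*1/97903 = -22608/685321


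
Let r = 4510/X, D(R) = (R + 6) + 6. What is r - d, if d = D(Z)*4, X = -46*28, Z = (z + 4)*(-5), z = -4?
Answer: -33167/644 ≈ -51.502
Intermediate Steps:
Z = 0 (Z = (-4 + 4)*(-5) = 0*(-5) = 0)
D(R) = 12 + R (D(R) = (6 + R) + 6 = 12 + R)
X = -1288
r = -2255/644 (r = 4510/(-1288) = 4510*(-1/1288) = -2255/644 ≈ -3.5016)
d = 48 (d = (12 + 0)*4 = 12*4 = 48)
r - d = -2255/644 - 1*48 = -2255/644 - 48 = -33167/644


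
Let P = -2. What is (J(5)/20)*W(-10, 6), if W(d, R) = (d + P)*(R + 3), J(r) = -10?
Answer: 54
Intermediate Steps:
W(d, R) = (-2 + d)*(3 + R) (W(d, R) = (d - 2)*(R + 3) = (-2 + d)*(3 + R))
(J(5)/20)*W(-10, 6) = (-10/20)*(-6 - 2*6 + 3*(-10) + 6*(-10)) = (-10*1/20)*(-6 - 12 - 30 - 60) = -½*(-108) = 54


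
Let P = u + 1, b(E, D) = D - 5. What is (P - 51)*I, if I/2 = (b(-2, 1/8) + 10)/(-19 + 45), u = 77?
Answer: 1107/104 ≈ 10.644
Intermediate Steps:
b(E, D) = -5 + D
P = 78 (P = 77 + 1 = 78)
I = 41/104 (I = 2*(((-5 + 1/8) + 10)/(-19 + 45)) = 2*(((-5 + 1*(1/8)) + 10)/26) = 2*(((-5 + 1/8) + 10)*(1/26)) = 2*((-39/8 + 10)*(1/26)) = 2*((41/8)*(1/26)) = 2*(41/208) = 41/104 ≈ 0.39423)
(P - 51)*I = (78 - 51)*(41/104) = 27*(41/104) = 1107/104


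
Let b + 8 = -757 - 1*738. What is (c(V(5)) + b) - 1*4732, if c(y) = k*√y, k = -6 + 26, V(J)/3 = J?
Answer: -6235 + 20*√15 ≈ -6157.5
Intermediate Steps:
V(J) = 3*J
b = -1503 (b = -8 + (-757 - 1*738) = -8 + (-757 - 738) = -8 - 1495 = -1503)
k = 20
c(y) = 20*√y
(c(V(5)) + b) - 1*4732 = (20*√(3*5) - 1503) - 1*4732 = (20*√15 - 1503) - 4732 = (-1503 + 20*√15) - 4732 = -6235 + 20*√15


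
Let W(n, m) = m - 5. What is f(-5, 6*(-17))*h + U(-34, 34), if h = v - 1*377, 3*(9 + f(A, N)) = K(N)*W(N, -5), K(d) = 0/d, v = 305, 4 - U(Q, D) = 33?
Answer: 619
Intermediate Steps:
U(Q, D) = -29 (U(Q, D) = 4 - 1*33 = 4 - 33 = -29)
W(n, m) = -5 + m
K(d) = 0
f(A, N) = -9 (f(A, N) = -9 + (0*(-5 - 5))/3 = -9 + (0*(-10))/3 = -9 + (⅓)*0 = -9 + 0 = -9)
h = -72 (h = 305 - 1*377 = 305 - 377 = -72)
f(-5, 6*(-17))*h + U(-34, 34) = -9*(-72) - 29 = 648 - 29 = 619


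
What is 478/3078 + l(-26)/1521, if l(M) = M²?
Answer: 923/1539 ≈ 0.59974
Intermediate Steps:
478/3078 + l(-26)/1521 = 478/3078 + (-26)²/1521 = 478*(1/3078) + 676*(1/1521) = 239/1539 + 4/9 = 923/1539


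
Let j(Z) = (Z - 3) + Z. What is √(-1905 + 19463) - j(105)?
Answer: -207 + √17558 ≈ -74.493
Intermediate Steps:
j(Z) = -3 + 2*Z (j(Z) = (-3 + Z) + Z = -3 + 2*Z)
√(-1905 + 19463) - j(105) = √(-1905 + 19463) - (-3 + 2*105) = √17558 - (-3 + 210) = √17558 - 1*207 = √17558 - 207 = -207 + √17558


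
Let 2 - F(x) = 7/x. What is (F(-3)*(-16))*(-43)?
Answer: 8944/3 ≈ 2981.3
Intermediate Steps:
F(x) = 2 - 7/x
(F(-3)*(-16))*(-43) = ((2 - 7/(-3))*(-16))*(-43) = ((2 - 7*(-⅓))*(-16))*(-43) = ((2 + 7/3)*(-16))*(-43) = ((13/3)*(-16))*(-43) = -208/3*(-43) = 8944/3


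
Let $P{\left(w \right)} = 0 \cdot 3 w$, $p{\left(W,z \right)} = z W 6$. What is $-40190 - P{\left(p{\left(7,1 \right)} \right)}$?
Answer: $-40190$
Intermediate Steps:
$p{\left(W,z \right)} = 6 W z$ ($p{\left(W,z \right)} = W z 6 = 6 W z$)
$P{\left(w \right)} = 0$ ($P{\left(w \right)} = 0 w = 0$)
$-40190 - P{\left(p{\left(7,1 \right)} \right)} = -40190 - 0 = -40190 + 0 = -40190$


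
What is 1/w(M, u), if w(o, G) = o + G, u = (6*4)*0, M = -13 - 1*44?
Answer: -1/57 ≈ -0.017544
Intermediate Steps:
M = -57 (M = -13 - 44 = -57)
u = 0 (u = 24*0 = 0)
w(o, G) = G + o
1/w(M, u) = 1/(0 - 57) = 1/(-57) = -1/57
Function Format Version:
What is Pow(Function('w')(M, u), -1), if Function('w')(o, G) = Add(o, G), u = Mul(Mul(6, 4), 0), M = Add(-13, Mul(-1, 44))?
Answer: Rational(-1, 57) ≈ -0.017544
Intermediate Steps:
M = -57 (M = Add(-13, -44) = -57)
u = 0 (u = Mul(24, 0) = 0)
Function('w')(o, G) = Add(G, o)
Pow(Function('w')(M, u), -1) = Pow(Add(0, -57), -1) = Pow(-57, -1) = Rational(-1, 57)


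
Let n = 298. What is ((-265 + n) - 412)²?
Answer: 143641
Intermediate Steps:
((-265 + n) - 412)² = ((-265 + 298) - 412)² = (33 - 412)² = (-379)² = 143641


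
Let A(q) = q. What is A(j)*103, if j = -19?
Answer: -1957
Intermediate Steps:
A(j)*103 = -19*103 = -1957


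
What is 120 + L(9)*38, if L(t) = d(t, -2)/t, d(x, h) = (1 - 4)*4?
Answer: 208/3 ≈ 69.333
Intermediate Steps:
d(x, h) = -12 (d(x, h) = -3*4 = -12)
L(t) = -12/t
120 + L(9)*38 = 120 - 12/9*38 = 120 - 12*⅑*38 = 120 - 4/3*38 = 120 - 152/3 = 208/3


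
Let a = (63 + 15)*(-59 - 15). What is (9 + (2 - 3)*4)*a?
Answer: -28860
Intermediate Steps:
a = -5772 (a = 78*(-74) = -5772)
(9 + (2 - 3)*4)*a = (9 + (2 - 3)*4)*(-5772) = (9 - 1*4)*(-5772) = (9 - 4)*(-5772) = 5*(-5772) = -28860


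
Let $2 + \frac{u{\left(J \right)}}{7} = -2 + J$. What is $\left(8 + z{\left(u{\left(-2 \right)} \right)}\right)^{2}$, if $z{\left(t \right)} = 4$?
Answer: $144$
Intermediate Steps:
$u{\left(J \right)} = -28 + 7 J$ ($u{\left(J \right)} = -14 + 7 \left(-2 + J\right) = -14 + \left(-14 + 7 J\right) = -28 + 7 J$)
$\left(8 + z{\left(u{\left(-2 \right)} \right)}\right)^{2} = \left(8 + 4\right)^{2} = 12^{2} = 144$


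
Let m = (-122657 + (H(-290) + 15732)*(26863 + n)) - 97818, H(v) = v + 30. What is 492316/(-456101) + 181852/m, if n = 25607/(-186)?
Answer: -18914187556589600/17529997155171421 ≈ -1.0790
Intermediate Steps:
n = -25607/186 (n = 25607*(-1/186) = -25607/186 ≈ -137.67)
H(v) = 30 + v
m = 38434463321/93 (m = (-122657 + ((30 - 290) + 15732)*(26863 - 25607/186)) - 97818 = (-122657 + (-260 + 15732)*(4970911/186)) - 97818 = (-122657 + 15472*(4970911/186)) - 97818 = (-122657 + 38454967496/93) - 97818 = 38443560395/93 - 97818 = 38434463321/93 ≈ 4.1327e+8)
492316/(-456101) + 181852/m = 492316/(-456101) + 181852/(38434463321/93) = 492316*(-1/456101) + 181852*(93/38434463321) = -492316/456101 + 16912236/38434463321 = -18914187556589600/17529997155171421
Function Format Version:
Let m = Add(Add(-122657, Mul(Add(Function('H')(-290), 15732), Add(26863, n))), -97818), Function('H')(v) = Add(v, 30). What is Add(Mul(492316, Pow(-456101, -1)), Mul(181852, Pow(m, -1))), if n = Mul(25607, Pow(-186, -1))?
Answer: Rational(-18914187556589600, 17529997155171421) ≈ -1.0790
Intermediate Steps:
n = Rational(-25607, 186) (n = Mul(25607, Rational(-1, 186)) = Rational(-25607, 186) ≈ -137.67)
Function('H')(v) = Add(30, v)
m = Rational(38434463321, 93) (m = Add(Add(-122657, Mul(Add(Add(30, -290), 15732), Add(26863, Rational(-25607, 186)))), -97818) = Add(Add(-122657, Mul(Add(-260, 15732), Rational(4970911, 186))), -97818) = Add(Add(-122657, Mul(15472, Rational(4970911, 186))), -97818) = Add(Add(-122657, Rational(38454967496, 93)), -97818) = Add(Rational(38443560395, 93), -97818) = Rational(38434463321, 93) ≈ 4.1327e+8)
Add(Mul(492316, Pow(-456101, -1)), Mul(181852, Pow(m, -1))) = Add(Mul(492316, Pow(-456101, -1)), Mul(181852, Pow(Rational(38434463321, 93), -1))) = Add(Mul(492316, Rational(-1, 456101)), Mul(181852, Rational(93, 38434463321))) = Add(Rational(-492316, 456101), Rational(16912236, 38434463321)) = Rational(-18914187556589600, 17529997155171421)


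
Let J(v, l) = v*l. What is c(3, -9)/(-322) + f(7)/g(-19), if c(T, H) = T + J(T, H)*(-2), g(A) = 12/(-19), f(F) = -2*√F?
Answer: -57/322 + 19*√7/6 ≈ 8.2012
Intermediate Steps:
g(A) = -12/19 (g(A) = 12*(-1/19) = -12/19)
J(v, l) = l*v
c(T, H) = T - 2*H*T (c(T, H) = T + (H*T)*(-2) = T - 2*H*T)
c(3, -9)/(-322) + f(7)/g(-19) = (3*(1 - 2*(-9)))/(-322) + (-2*√7)/(-12/19) = (3*(1 + 18))*(-1/322) - 2*√7*(-19/12) = (3*19)*(-1/322) + 19*√7/6 = 57*(-1/322) + 19*√7/6 = -57/322 + 19*√7/6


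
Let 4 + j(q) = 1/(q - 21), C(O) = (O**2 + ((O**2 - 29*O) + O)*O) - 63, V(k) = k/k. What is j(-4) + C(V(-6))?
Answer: -2326/25 ≈ -93.040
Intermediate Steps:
V(k) = 1
C(O) = -63 + O**2 + O*(O**2 - 28*O) (C(O) = (O**2 + (O**2 - 28*O)*O) - 63 = (O**2 + O*(O**2 - 28*O)) - 63 = -63 + O**2 + O*(O**2 - 28*O))
j(q) = -4 + 1/(-21 + q) (j(q) = -4 + 1/(q - 21) = -4 + 1/(-21 + q))
j(-4) + C(V(-6)) = (85 - 4*(-4))/(-21 - 4) + (-63 + 1**3 - 27*1**2) = (85 + 16)/(-25) + (-63 + 1 - 27*1) = -1/25*101 + (-63 + 1 - 27) = -101/25 - 89 = -2326/25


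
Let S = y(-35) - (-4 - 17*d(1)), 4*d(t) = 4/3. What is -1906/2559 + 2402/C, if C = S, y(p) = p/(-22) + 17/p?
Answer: 14151491582/63675597 ≈ 222.24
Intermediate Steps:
d(t) = 1/3 (d(t) = (4/3)/4 = (4*(1/3))/4 = (1/4)*(4/3) = 1/3)
y(p) = 17/p - p/22 (y(p) = p*(-1/22) + 17/p = -p/22 + 17/p = 17/p - p/22)
S = 24883/2310 (S = (17/(-35) - 1/22*(-35)) - (-4 - 17*1/3) = (17*(-1/35) + 35/22) - (-4 - 17/3) = (-17/35 + 35/22) - 1*(-29/3) = 851/770 + 29/3 = 24883/2310 ≈ 10.772)
C = 24883/2310 ≈ 10.772
-1906/2559 + 2402/C = -1906/2559 + 2402/(24883/2310) = -1906*1/2559 + 2402*(2310/24883) = -1906/2559 + 5548620/24883 = 14151491582/63675597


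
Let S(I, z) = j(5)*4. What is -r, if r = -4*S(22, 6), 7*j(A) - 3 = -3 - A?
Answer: -80/7 ≈ -11.429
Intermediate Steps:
j(A) = -A/7 (j(A) = 3/7 + (-3 - A)/7 = 3/7 + (-3/7 - A/7) = -A/7)
S(I, z) = -20/7 (S(I, z) = -1/7*5*4 = -5/7*4 = -20/7)
r = 80/7 (r = -4*(-20/7) = 80/7 ≈ 11.429)
-r = -1*80/7 = -80/7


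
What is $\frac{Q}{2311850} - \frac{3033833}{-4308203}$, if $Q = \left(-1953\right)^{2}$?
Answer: $\frac{23446153477477}{9959919105550} \approx 2.354$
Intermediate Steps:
$Q = 3814209$
$\frac{Q}{2311850} - \frac{3033833}{-4308203} = \frac{3814209}{2311850} - \frac{3033833}{-4308203} = 3814209 \cdot \frac{1}{2311850} - - \frac{3033833}{4308203} = \frac{3814209}{2311850} + \frac{3033833}{4308203} = \frac{23446153477477}{9959919105550}$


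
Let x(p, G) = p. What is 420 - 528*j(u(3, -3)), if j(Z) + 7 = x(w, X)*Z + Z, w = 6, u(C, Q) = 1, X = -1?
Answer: 420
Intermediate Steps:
j(Z) = -7 + 7*Z (j(Z) = -7 + (6*Z + Z) = -7 + 7*Z)
420 - 528*j(u(3, -3)) = 420 - 528*(-7 + 7*1) = 420 - 528*(-7 + 7) = 420 - 528*0 = 420 + 0 = 420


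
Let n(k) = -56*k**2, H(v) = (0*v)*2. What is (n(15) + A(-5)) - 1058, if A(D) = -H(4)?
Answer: -13658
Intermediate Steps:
H(v) = 0 (H(v) = 0*2 = 0)
A(D) = 0 (A(D) = -1*0 = 0)
(n(15) + A(-5)) - 1058 = (-56*15**2 + 0) - 1058 = (-56*225 + 0) - 1058 = (-12600 + 0) - 1058 = -12600 - 1058 = -13658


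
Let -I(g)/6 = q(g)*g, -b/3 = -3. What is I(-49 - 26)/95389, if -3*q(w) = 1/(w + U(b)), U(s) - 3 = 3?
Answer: 50/2193947 ≈ 2.2790e-5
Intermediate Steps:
b = 9 (b = -3*(-3) = 9)
U(s) = 6 (U(s) = 3 + 3 = 6)
q(w) = -1/(3*(6 + w)) (q(w) = -1/(3*(w + 6)) = -1/(3*(6 + w)))
I(g) = 6*g/(18 + 3*g) (I(g) = -6*(-1/(18 + 3*g))*g = -(-6)*g/(18 + 3*g) = 6*g/(18 + 3*g))
I(-49 - 26)/95389 = (2*(-49 - 26)/(6 + (-49 - 26)))/95389 = (2*(-75)/(6 - 75))*(1/95389) = (2*(-75)/(-69))*(1/95389) = (2*(-75)*(-1/69))*(1/95389) = (50/23)*(1/95389) = 50/2193947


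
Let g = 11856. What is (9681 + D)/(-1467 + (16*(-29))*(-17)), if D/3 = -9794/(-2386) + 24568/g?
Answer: 5716340959/3784164982 ≈ 1.5106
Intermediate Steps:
D = 10921057/589342 (D = 3*(-9794/(-2386) + 24568/11856) = 3*(-9794*(-1/2386) + 24568*(1/11856)) = 3*(4897/1193 + 3071/1482) = 3*(10921057/1768026) = 10921057/589342 ≈ 18.531)
(9681 + D)/(-1467 + (16*(-29))*(-17)) = (9681 + 10921057/589342)/(-1467 + (16*(-29))*(-17)) = 5716340959/(589342*(-1467 - 464*(-17))) = 5716340959/(589342*(-1467 + 7888)) = (5716340959/589342)/6421 = (5716340959/589342)*(1/6421) = 5716340959/3784164982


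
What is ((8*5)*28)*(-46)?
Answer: -51520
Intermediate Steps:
((8*5)*28)*(-46) = (40*28)*(-46) = 1120*(-46) = -51520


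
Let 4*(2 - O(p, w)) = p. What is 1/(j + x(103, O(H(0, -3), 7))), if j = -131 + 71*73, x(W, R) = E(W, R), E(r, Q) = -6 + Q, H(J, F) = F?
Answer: 4/20195 ≈ 0.00019807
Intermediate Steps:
O(p, w) = 2 - p/4
x(W, R) = -6 + R
j = 5052 (j = -131 + 5183 = 5052)
1/(j + x(103, O(H(0, -3), 7))) = 1/(5052 + (-6 + (2 - ¼*(-3)))) = 1/(5052 + (-6 + (2 + ¾))) = 1/(5052 + (-6 + 11/4)) = 1/(5052 - 13/4) = 1/(20195/4) = 4/20195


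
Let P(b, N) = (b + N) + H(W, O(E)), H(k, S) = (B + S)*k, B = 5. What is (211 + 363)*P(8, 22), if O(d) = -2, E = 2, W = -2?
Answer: 13776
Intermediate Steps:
H(k, S) = k*(5 + S) (H(k, S) = (5 + S)*k = k*(5 + S))
P(b, N) = -6 + N + b (P(b, N) = (b + N) - 2*(5 - 2) = (N + b) - 2*3 = (N + b) - 6 = -6 + N + b)
(211 + 363)*P(8, 22) = (211 + 363)*(-6 + 22 + 8) = 574*24 = 13776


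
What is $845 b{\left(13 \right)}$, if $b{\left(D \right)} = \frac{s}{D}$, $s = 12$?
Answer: $780$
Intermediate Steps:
$b{\left(D \right)} = \frac{12}{D}$
$845 b{\left(13 \right)} = 845 \cdot \frac{12}{13} = 780$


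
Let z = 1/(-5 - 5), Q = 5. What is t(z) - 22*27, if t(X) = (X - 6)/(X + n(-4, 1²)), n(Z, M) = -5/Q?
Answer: -6473/11 ≈ -588.45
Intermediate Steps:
n(Z, M) = -1 (n(Z, M) = -5/5 = -5*⅕ = -1)
z = -⅒ (z = 1/(-10) = -⅒ ≈ -0.10000)
t(X) = (-6 + X)/(-1 + X) (t(X) = (X - 6)/(X - 1) = (-6 + X)/(-1 + X))
t(z) - 22*27 = (-6 - ⅒)/(-1 - ⅒) - 22*27 = -61/10/(-11/10) - 594 = -10/11*(-61/10) - 594 = 61/11 - 594 = -6473/11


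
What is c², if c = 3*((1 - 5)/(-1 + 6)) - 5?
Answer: 1369/25 ≈ 54.760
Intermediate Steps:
c = -37/5 (c = 3*(-4/5) - 5 = 3*(-4*⅕) - 5 = 3*(-⅘) - 5 = -12/5 - 5 = -37/5 ≈ -7.4000)
c² = (-37/5)² = 1369/25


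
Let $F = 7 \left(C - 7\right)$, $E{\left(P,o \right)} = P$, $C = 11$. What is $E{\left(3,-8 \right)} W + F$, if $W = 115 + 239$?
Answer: $1090$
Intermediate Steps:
$F = 28$ ($F = 7 \left(11 - 7\right) = 7 \cdot 4 = 28$)
$W = 354$
$E{\left(3,-8 \right)} W + F = 3 \cdot 354 + 28 = 1062 + 28 = 1090$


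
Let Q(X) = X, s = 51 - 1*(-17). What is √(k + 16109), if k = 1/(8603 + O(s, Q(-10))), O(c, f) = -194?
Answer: √1139088034038/8409 ≈ 126.92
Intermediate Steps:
s = 68 (s = 51 + 17 = 68)
k = 1/8409 (k = 1/(8603 - 194) = 1/8409 ≈ 0.00011892)
√(k + 16109) = √(1/8409 + 16109) = √(135460582/8409) = √1139088034038/8409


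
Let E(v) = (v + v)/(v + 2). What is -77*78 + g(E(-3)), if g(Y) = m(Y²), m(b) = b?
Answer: -5970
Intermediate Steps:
E(v) = 2*v/(2 + v) (E(v) = (2*v)/(2 + v) = 2*v/(2 + v))
g(Y) = Y²
-77*78 + g(E(-3)) = -77*78 + (2*(-3)/(2 - 3))² = -6006 + (2*(-3)/(-1))² = -6006 + (2*(-3)*(-1))² = -6006 + 6² = -6006 + 36 = -5970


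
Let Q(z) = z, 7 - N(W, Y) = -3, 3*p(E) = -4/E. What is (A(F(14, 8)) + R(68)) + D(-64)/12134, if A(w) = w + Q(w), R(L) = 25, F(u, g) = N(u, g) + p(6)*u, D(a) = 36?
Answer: 2117545/54603 ≈ 38.781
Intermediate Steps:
p(E) = -4/(3*E) (p(E) = (-4/E)/3 = -4/(3*E))
N(W, Y) = 10 (N(W, Y) = 7 - 1*(-3) = 7 + 3 = 10)
F(u, g) = 10 - 2*u/9 (F(u, g) = 10 + (-4/3/6)*u = 10 + (-4/3*⅙)*u = 10 - 2*u/9)
A(w) = 2*w (A(w) = w + w = 2*w)
(A(F(14, 8)) + R(68)) + D(-64)/12134 = (2*(10 - 2/9*14) + 25) + 36/12134 = (2*(10 - 28/9) + 25) + 36*(1/12134) = (2*(62/9) + 25) + 18/6067 = (124/9 + 25) + 18/6067 = 349/9 + 18/6067 = 2117545/54603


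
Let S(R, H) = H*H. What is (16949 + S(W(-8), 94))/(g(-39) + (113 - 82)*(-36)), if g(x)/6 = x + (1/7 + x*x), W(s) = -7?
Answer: 60165/18146 ≈ 3.3156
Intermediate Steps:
S(R, H) = H**2
g(x) = 6/7 + 6*x + 6*x**2 (g(x) = 6*(x + (1/7 + x*x)) = 6*(x + (1/7 + x**2)) = 6*(1/7 + x + x**2) = 6/7 + 6*x + 6*x**2)
(16949 + S(W(-8), 94))/(g(-39) + (113 - 82)*(-36)) = (16949 + 94**2)/((6/7 + 6*(-39) + 6*(-39)**2) + (113 - 82)*(-36)) = (16949 + 8836)/((6/7 - 234 + 6*1521) + 31*(-36)) = 25785/((6/7 - 234 + 9126) - 1116) = 25785/(62250/7 - 1116) = 25785/(54438/7) = 25785*(7/54438) = 60165/18146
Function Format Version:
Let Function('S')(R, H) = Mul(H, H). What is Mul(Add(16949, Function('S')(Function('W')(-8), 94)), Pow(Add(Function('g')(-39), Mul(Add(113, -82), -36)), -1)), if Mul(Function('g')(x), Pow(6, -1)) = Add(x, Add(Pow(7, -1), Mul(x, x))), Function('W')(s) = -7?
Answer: Rational(60165, 18146) ≈ 3.3156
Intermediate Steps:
Function('S')(R, H) = Pow(H, 2)
Function('g')(x) = Add(Rational(6, 7), Mul(6, x), Mul(6, Pow(x, 2))) (Function('g')(x) = Mul(6, Add(x, Add(Pow(7, -1), Mul(x, x)))) = Mul(6, Add(x, Add(Rational(1, 7), Pow(x, 2)))) = Mul(6, Add(Rational(1, 7), x, Pow(x, 2))) = Add(Rational(6, 7), Mul(6, x), Mul(6, Pow(x, 2))))
Mul(Add(16949, Function('S')(Function('W')(-8), 94)), Pow(Add(Function('g')(-39), Mul(Add(113, -82), -36)), -1)) = Mul(Add(16949, Pow(94, 2)), Pow(Add(Add(Rational(6, 7), Mul(6, -39), Mul(6, Pow(-39, 2))), Mul(Add(113, -82), -36)), -1)) = Mul(Add(16949, 8836), Pow(Add(Add(Rational(6, 7), -234, Mul(6, 1521)), Mul(31, -36)), -1)) = Mul(25785, Pow(Add(Add(Rational(6, 7), -234, 9126), -1116), -1)) = Mul(25785, Pow(Add(Rational(62250, 7), -1116), -1)) = Mul(25785, Pow(Rational(54438, 7), -1)) = Mul(25785, Rational(7, 54438)) = Rational(60165, 18146)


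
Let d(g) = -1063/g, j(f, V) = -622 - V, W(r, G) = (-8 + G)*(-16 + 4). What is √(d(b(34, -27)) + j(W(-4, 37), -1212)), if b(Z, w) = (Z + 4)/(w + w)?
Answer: √758309/19 ≈ 45.832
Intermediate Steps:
W(r, G) = 96 - 12*G (W(r, G) = (-8 + G)*(-12) = 96 - 12*G)
b(Z, w) = (4 + Z)/(2*w) (b(Z, w) = (4 + Z)/((2*w)) = (4 + Z)*(1/(2*w)) = (4 + Z)/(2*w))
√(d(b(34, -27)) + j(W(-4, 37), -1212)) = √(-1063*(-54/(4 + 34)) + (-622 - 1*(-1212))) = √(-1063/((½)*(-1/27)*38) + (-622 + 1212)) = √(-1063/(-19/27) + 590) = √(-1063*(-27/19) + 590) = √(28701/19 + 590) = √(39911/19) = √758309/19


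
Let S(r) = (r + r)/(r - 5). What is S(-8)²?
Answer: 256/169 ≈ 1.5148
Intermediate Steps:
S(r) = 2*r/(-5 + r) (S(r) = (2*r)/(-5 + r) = 2*r/(-5 + r))
S(-8)² = (2*(-8)/(-5 - 8))² = (2*(-8)/(-13))² = (2*(-8)*(-1/13))² = (16/13)² = 256/169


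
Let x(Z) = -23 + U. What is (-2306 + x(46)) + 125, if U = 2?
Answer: -2202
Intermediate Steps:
x(Z) = -21 (x(Z) = -23 + 2 = -21)
(-2306 + x(46)) + 125 = (-2306 - 21) + 125 = -2327 + 125 = -2202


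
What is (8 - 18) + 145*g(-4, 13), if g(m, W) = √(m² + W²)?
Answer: -10 + 145*√185 ≈ 1962.2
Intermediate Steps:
g(m, W) = √(W² + m²)
(8 - 18) + 145*g(-4, 13) = (8 - 18) + 145*√(13² + (-4)²) = -10 + 145*√(169 + 16) = -10 + 145*√185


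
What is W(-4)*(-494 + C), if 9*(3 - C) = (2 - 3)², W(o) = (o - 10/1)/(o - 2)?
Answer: -30940/27 ≈ -1145.9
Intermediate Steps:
W(o) = (-10 + o)/(-2 + o) (W(o) = (o - 10*1)/(-2 + o) = (o - 10)/(-2 + o) = (-10 + o)/(-2 + o))
C = 26/9 (C = 3 - (2 - 3)²/9 = 3 - ⅑*(-1)² = 3 - ⅑*1 = 3 - ⅑ = 26/9 ≈ 2.8889)
W(-4)*(-494 + C) = ((-10 - 4)/(-2 - 4))*(-494 + 26/9) = (-14/(-6))*(-4420/9) = -⅙*(-14)*(-4420/9) = (7/3)*(-4420/9) = -30940/27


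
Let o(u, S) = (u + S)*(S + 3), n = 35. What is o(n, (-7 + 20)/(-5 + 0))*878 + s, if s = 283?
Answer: 291547/25 ≈ 11662.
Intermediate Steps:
o(u, S) = (3 + S)*(S + u) (o(u, S) = (S + u)*(3 + S) = (3 + S)*(S + u))
o(n, (-7 + 20)/(-5 + 0))*878 + s = (((-7 + 20)/(-5 + 0))² + 3*((-7 + 20)/(-5 + 0)) + 3*35 + ((-7 + 20)/(-5 + 0))*35)*878 + 283 = ((13/(-5))² + 3*(13/(-5)) + 105 + (13/(-5))*35)*878 + 283 = ((13*(-⅕))² + 3*(13*(-⅕)) + 105 + (13*(-⅕))*35)*878 + 283 = ((-13/5)² + 3*(-13/5) + 105 - 13/5*35)*878 + 283 = (169/25 - 39/5 + 105 - 91)*878 + 283 = (324/25)*878 + 283 = 284472/25 + 283 = 291547/25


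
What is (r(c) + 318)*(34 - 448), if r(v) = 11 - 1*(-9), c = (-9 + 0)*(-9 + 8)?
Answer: -139932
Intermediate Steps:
c = 9 (c = -9*(-1) = 9)
r(v) = 20 (r(v) = 11 + 9 = 20)
(r(c) + 318)*(34 - 448) = (20 + 318)*(34 - 448) = 338*(-414) = -139932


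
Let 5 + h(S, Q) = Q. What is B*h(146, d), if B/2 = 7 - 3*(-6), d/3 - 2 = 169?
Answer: 25400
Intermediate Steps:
d = 513 (d = 6 + 3*169 = 6 + 507 = 513)
h(S, Q) = -5 + Q
B = 50 (B = 2*(7 - 3*(-6)) = 2*(7 + 18) = 2*25 = 50)
B*h(146, d) = 50*(-5 + 513) = 50*508 = 25400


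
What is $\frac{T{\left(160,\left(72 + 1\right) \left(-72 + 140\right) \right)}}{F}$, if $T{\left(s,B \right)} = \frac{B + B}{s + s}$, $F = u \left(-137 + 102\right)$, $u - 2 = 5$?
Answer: $- \frac{1241}{9800} \approx -0.12663$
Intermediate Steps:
$u = 7$ ($u = 2 + 5 = 7$)
$F = -245$ ($F = 7 \left(-137 + 102\right) = 7 \left(-35\right) = -245$)
$T{\left(s,B \right)} = \frac{B}{s}$ ($T{\left(s,B \right)} = \frac{2 B}{2 s} = 2 B \frac{1}{2 s} = \frac{B}{s}$)
$\frac{T{\left(160,\left(72 + 1\right) \left(-72 + 140\right) \right)}}{F} = \frac{\left(72 + 1\right) \left(-72 + 140\right) \frac{1}{160}}{-245} = 73 \cdot 68 \cdot \frac{1}{160} \left(- \frac{1}{245}\right) = 4964 \cdot \frac{1}{160} \left(- \frac{1}{245}\right) = \frac{1241}{40} \left(- \frac{1}{245}\right) = - \frac{1241}{9800}$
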